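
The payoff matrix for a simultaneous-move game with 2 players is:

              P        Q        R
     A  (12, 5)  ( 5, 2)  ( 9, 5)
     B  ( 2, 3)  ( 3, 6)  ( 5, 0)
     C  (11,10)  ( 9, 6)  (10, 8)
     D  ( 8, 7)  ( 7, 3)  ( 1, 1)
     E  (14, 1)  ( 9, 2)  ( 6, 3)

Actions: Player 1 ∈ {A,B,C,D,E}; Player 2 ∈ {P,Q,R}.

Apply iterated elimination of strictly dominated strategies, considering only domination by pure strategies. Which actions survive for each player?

P1 drop B (A beats it: P:12>2 Q:5>3 R:9>5)
P1 drop D (C beats it: P:11>8 Q:9>7 R:10>1)
P2 drop Q (R beats it: A:5>2 C:8>6 E:3>2)
P1→{A,C,E} P2→{P,R}

Remaining: P1:{A,C,E} P2:{P,R}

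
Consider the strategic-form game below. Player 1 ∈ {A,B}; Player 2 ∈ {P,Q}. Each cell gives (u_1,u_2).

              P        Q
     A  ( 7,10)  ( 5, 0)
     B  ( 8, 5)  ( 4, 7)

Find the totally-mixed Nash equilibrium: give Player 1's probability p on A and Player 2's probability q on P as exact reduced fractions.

P1 indiff ⇒ q·7+(1-q)·5 = q·8+(1-q)·4 ⇒ q(-1) = (1-q)(-1) ⇒ q = 1/2
P2 indiff ⇒ p·10+(1-p)·5 = p·0+(1-p)·7 ⇒ p(10) = (1-p)(2) ⇒ p = 1/6

P1 mixes 1/6 on A; P2 mixes 1/2 on P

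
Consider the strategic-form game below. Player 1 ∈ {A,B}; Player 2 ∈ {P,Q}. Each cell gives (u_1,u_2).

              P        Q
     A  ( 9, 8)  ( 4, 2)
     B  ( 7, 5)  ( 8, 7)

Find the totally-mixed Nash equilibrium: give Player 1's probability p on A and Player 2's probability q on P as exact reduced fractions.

P1 mixes 1/4 on A; P2 mixes 2/3 on P

P1 indiff ⇒ q·9+(1-q)·4 = q·7+(1-q)·8 ⇒ q(2) = (1-q)(4) ⇒ q = 2/3
P2 indiff ⇒ p·8+(1-p)·5 = p·2+(1-p)·7 ⇒ p(6) = (1-p)(2) ⇒ p = 1/4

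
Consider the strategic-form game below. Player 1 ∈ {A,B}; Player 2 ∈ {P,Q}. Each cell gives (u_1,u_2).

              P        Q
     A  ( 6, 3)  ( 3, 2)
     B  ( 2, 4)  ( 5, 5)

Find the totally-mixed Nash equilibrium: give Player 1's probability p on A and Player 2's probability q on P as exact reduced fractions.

P1 mixes 1/2 on A; P2 mixes 1/3 on P

P1 indiff ⇒ q·6+(1-q)·3 = q·2+(1-q)·5 ⇒ q(4) = (1-q)(2) ⇒ q = 1/3
P2 indiff ⇒ p·3+(1-p)·4 = p·2+(1-p)·5 ⇒ p(1) = (1-p)(1) ⇒ p = 1/2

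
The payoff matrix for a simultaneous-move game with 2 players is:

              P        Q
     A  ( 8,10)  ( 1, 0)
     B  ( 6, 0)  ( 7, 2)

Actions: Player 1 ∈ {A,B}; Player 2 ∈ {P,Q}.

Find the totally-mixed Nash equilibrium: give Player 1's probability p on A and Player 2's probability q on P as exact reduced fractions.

(p,q) = (1/6, 3/4)

P1 indiff ⇒ q·8+(1-q)·1 = q·6+(1-q)·7 ⇒ q(2) = (1-q)(6) ⇒ q = 3/4
P2 indiff ⇒ p·10+(1-p)·0 = p·0+(1-p)·2 ⇒ p(10) = (1-p)(2) ⇒ p = 1/6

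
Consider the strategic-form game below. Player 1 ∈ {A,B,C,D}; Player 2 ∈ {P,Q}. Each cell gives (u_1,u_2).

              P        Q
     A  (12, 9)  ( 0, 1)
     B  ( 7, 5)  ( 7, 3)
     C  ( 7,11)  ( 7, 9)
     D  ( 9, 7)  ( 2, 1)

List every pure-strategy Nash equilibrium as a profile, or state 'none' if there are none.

Nash profiles: (A,P)

(A,P): NE
(A,Q): not NE [P1→C gives 7>0; P2→P gives 9>1]
(B,P): not NE [P1→A gives 12>7]
(B,Q): not NE [P2→P gives 5>3]
(C,P): not NE [P1→A gives 12>7]
(C,Q): not NE [P2→P gives 11>9]
(D,P): not NE [P1→A gives 12>9]
(D,Q): not NE [P1→C gives 7>2; P2→P gives 7>1]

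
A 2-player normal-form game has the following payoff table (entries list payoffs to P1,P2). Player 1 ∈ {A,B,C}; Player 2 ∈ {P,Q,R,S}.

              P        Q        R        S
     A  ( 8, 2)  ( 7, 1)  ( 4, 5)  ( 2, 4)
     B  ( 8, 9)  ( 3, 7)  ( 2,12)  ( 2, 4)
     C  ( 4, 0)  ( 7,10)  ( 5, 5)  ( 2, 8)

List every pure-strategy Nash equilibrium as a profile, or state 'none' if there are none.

PSNE = {(C,Q)}

(A,P): not NE [P2→R gives 5>2]
(A,Q): not NE [P2→R gives 5>1]
(A,R): not NE [P1→C gives 5>4]
(A,S): not NE [P2→R gives 5>4]
(B,P): not NE [P2→R gives 12>9]
(B,Q): not NE [P1→C gives 7>3; P2→R gives 12>7]
(B,R): not NE [P1→C gives 5>2]
(B,S): not NE [P2→R gives 12>4]
(C,P): not NE [P1→B gives 8>4; P2→Q gives 10>0]
(C,Q): NE
(C,R): not NE [P2→Q gives 10>5]
(C,S): not NE [P2→Q gives 10>8]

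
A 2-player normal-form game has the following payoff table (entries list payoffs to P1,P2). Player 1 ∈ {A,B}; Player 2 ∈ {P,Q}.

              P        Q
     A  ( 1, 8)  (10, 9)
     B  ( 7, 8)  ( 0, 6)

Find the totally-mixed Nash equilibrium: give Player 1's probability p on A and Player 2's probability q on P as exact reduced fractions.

(p,q) = (2/3, 5/8)

P1 indiff ⇒ q·1+(1-q)·10 = q·7+(1-q)·0 ⇒ q(-6) = (1-q)(-10) ⇒ q = 5/8
P2 indiff ⇒ p·8+(1-p)·8 = p·9+(1-p)·6 ⇒ p(-1) = (1-p)(-2) ⇒ p = 2/3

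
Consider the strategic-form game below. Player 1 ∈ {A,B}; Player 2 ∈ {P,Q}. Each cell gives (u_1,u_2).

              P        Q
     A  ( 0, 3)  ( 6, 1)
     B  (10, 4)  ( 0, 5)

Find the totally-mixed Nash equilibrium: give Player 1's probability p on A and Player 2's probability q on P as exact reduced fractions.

P1 indiff ⇒ q·0+(1-q)·6 = q·10+(1-q)·0 ⇒ q(-10) = (1-q)(-6) ⇒ q = 3/8
P2 indiff ⇒ p·3+(1-p)·4 = p·1+(1-p)·5 ⇒ p(2) = (1-p)(1) ⇒ p = 1/3

(p,q) = (1/3, 3/8)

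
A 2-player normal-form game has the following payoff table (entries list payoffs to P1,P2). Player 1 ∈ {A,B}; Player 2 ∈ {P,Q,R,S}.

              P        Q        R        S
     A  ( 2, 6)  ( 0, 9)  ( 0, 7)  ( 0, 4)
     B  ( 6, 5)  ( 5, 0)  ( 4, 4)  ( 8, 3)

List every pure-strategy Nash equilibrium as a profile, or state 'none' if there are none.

(A,P): not NE [P1→B gives 6>2; P2→Q gives 9>6]
(A,Q): not NE [P1→B gives 5>0]
(A,R): not NE [P1→B gives 4>0; P2→Q gives 9>7]
(A,S): not NE [P1→B gives 8>0; P2→Q gives 9>4]
(B,P): NE
(B,Q): not NE [P2→P gives 5>0]
(B,R): not NE [P2→P gives 5>4]
(B,S): not NE [P2→P gives 5>3]

PSNE = {(B,P)}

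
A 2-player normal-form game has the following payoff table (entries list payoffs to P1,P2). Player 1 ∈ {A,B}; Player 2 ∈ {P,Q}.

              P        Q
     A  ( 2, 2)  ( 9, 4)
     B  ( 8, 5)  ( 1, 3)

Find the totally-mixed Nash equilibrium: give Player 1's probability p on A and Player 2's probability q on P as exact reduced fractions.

P1 mixes 1/2 on A; P2 mixes 4/7 on P

P1 indiff ⇒ q·2+(1-q)·9 = q·8+(1-q)·1 ⇒ q(-6) = (1-q)(-8) ⇒ q = 4/7
P2 indiff ⇒ p·2+(1-p)·5 = p·4+(1-p)·3 ⇒ p(-2) = (1-p)(-2) ⇒ p = 1/2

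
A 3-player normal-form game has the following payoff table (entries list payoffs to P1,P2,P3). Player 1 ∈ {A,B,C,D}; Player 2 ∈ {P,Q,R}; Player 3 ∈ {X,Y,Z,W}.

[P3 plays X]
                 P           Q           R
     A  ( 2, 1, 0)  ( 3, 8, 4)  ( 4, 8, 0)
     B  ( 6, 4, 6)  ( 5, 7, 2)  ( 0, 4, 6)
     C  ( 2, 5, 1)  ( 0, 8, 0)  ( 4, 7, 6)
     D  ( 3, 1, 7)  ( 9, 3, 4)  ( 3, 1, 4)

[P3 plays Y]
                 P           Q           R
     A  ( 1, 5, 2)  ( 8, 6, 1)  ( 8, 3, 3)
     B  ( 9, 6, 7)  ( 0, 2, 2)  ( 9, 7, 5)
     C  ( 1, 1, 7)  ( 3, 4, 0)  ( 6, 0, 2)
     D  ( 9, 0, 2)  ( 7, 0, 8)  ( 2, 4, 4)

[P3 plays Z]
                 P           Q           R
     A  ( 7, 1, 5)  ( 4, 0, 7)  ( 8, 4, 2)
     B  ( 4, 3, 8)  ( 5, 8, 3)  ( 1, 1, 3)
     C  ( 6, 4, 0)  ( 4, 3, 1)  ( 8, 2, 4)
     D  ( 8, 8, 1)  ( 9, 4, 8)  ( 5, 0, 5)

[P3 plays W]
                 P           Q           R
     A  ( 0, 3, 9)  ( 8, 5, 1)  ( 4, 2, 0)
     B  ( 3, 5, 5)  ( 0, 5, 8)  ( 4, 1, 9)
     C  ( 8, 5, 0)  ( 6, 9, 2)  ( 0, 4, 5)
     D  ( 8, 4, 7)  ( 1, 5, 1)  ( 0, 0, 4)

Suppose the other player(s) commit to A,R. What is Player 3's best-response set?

u_3(X vs A,R) = 0
u_3(Y vs A,R) = 3
u_3(Z vs A,R) = 2
u_3(W vs A,R) = 0
max payoff 3 at {Y}

P3 best: {Y}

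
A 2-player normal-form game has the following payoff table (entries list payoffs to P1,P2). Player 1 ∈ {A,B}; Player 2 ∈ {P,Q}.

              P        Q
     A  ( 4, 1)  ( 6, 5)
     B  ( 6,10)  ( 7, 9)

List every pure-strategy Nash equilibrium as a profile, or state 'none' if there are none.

(A,P): not NE [P1→B gives 6>4; P2→Q gives 5>1]
(A,Q): not NE [P1→B gives 7>6]
(B,P): NE
(B,Q): not NE [P2→P gives 10>9]

Nash profiles: (B,P)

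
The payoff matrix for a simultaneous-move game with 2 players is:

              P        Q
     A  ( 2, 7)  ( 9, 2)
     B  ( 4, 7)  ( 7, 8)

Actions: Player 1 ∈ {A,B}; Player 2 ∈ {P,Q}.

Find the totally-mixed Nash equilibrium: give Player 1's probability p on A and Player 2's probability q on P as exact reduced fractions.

P1 indiff ⇒ q·2+(1-q)·9 = q·4+(1-q)·7 ⇒ q(-2) = (1-q)(-2) ⇒ q = 1/2
P2 indiff ⇒ p·7+(1-p)·7 = p·2+(1-p)·8 ⇒ p(5) = (1-p)(1) ⇒ p = 1/6

p=1/6, q=1/2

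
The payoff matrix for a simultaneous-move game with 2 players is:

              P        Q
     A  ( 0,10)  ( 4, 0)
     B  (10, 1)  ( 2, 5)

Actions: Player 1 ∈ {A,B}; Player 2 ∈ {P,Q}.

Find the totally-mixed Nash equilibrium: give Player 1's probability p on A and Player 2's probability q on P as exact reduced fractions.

p=2/7, q=1/6

P1 indiff ⇒ q·0+(1-q)·4 = q·10+(1-q)·2 ⇒ q(-10) = (1-q)(-2) ⇒ q = 1/6
P2 indiff ⇒ p·10+(1-p)·1 = p·0+(1-p)·5 ⇒ p(10) = (1-p)(4) ⇒ p = 2/7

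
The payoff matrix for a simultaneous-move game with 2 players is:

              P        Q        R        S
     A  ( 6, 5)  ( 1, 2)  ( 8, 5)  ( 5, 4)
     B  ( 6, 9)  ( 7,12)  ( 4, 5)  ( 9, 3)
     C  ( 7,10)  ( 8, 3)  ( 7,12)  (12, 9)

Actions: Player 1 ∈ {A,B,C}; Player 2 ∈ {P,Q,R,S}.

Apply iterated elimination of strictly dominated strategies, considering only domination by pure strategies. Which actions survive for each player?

IESDS → P1:{A,C} P2:{P,R}

P1 drop B (C beats it: P:7>6 Q:8>7 R:7>4 S:12>9)
P2 drop Q (P beats it: A:5>2 C:10>3)
P2 drop S (P beats it: A:5>4 C:10>9)
P1→{A,C} P2→{P,R}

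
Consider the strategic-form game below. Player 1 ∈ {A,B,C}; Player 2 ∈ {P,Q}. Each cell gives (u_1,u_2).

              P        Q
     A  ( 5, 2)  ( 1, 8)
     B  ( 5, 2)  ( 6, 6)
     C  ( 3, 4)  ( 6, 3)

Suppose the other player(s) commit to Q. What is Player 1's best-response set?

u_1(A vs Q) = 1
u_1(B vs Q) = 6
u_1(C vs Q) = 6
max payoff 6 at {B,C}

BR_1 = {B,C}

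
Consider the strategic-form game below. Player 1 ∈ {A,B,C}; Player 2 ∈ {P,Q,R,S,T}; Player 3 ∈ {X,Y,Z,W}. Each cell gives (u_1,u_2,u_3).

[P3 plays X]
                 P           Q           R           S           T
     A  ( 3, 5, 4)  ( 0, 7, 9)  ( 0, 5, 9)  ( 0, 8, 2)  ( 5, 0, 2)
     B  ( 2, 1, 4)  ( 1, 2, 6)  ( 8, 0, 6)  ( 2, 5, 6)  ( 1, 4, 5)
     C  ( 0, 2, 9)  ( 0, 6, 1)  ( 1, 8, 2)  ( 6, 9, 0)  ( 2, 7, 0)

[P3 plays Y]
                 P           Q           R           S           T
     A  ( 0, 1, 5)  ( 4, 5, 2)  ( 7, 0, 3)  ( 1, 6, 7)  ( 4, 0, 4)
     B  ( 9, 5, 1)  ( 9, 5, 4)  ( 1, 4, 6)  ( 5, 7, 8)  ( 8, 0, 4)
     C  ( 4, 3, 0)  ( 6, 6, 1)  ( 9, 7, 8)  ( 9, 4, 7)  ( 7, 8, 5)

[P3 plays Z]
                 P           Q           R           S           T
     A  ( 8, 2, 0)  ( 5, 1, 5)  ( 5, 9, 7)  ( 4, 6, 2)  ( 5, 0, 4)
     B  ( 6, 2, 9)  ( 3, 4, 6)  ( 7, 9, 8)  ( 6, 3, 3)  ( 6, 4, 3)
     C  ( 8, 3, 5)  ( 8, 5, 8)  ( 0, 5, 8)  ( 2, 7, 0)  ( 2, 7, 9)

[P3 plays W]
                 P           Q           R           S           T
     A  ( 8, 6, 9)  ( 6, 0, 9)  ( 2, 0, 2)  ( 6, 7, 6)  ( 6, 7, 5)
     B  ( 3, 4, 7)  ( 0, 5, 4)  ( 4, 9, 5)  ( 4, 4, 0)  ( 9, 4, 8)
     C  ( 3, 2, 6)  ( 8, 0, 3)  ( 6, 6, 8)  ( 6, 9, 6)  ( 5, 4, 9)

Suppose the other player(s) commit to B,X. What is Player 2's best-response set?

argmax u_2 = {S}

u_2(P vs B,X) = 1
u_2(Q vs B,X) = 2
u_2(R vs B,X) = 0
u_2(S vs B,X) = 5
u_2(T vs B,X) = 4
max payoff 5 at {S}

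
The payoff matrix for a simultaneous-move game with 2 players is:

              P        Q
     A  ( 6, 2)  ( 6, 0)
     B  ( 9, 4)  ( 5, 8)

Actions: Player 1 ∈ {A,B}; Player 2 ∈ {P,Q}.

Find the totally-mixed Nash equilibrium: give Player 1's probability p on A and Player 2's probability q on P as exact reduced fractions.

P1 indiff ⇒ q·6+(1-q)·6 = q·9+(1-q)·5 ⇒ q(-3) = (1-q)(-1) ⇒ q = 1/4
P2 indiff ⇒ p·2+(1-p)·4 = p·0+(1-p)·8 ⇒ p(2) = (1-p)(4) ⇒ p = 2/3

P1 mixes 2/3 on A; P2 mixes 1/4 on P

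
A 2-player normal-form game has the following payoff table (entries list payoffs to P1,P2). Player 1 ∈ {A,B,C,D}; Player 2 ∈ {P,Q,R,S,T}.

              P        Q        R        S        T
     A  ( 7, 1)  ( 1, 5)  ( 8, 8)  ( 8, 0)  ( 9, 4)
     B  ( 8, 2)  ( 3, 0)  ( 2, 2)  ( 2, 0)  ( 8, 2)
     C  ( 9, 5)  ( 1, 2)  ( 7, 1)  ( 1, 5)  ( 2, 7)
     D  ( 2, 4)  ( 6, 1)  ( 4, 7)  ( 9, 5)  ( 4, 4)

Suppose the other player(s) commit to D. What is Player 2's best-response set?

u_2(P vs D) = 4
u_2(Q vs D) = 1
u_2(R vs D) = 7
u_2(S vs D) = 5
u_2(T vs D) = 4
max payoff 7 at {R}

argmax u_2 = {R}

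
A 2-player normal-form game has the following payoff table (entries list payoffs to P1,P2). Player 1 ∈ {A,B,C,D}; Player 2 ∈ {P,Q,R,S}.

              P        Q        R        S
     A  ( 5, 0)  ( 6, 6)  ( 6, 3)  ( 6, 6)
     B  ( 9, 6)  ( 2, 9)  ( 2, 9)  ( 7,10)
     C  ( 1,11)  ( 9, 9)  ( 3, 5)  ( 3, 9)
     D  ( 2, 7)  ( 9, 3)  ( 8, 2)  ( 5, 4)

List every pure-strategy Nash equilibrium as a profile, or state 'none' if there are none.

(A,P): not NE [P1→B gives 9>5; P2→S gives 6>0]
(A,Q): not NE [P1→D gives 9>6]
(A,R): not NE [P1→D gives 8>6; P2→S gives 6>3]
(A,S): not NE [P1→B gives 7>6]
(B,P): not NE [P2→S gives 10>6]
(B,Q): not NE [P1→D gives 9>2; P2→S gives 10>9]
(B,R): not NE [P1→D gives 8>2; P2→S gives 10>9]
(B,S): NE
(C,P): not NE [P1→B gives 9>1]
(C,Q): not NE [P2→P gives 11>9]
(C,R): not NE [P1→D gives 8>3; P2→P gives 11>5]
(C,S): not NE [P1→B gives 7>3; P2→P gives 11>9]
(D,P): not NE [P1→B gives 9>2]
(D,Q): not NE [P2→P gives 7>3]
(D,R): not NE [P2→P gives 7>2]
(D,S): not NE [P1→B gives 7>5; P2→P gives 7>4]

NE set: (B,S)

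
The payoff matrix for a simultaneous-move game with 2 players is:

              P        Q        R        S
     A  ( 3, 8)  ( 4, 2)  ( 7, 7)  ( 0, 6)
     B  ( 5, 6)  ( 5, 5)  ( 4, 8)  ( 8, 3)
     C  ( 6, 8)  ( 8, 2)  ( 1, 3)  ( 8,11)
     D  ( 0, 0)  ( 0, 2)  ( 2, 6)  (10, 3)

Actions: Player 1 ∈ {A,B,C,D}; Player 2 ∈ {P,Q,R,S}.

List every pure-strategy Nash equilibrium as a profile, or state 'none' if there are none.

(A,P): not NE [P1→C gives 6>3]
(A,Q): not NE [P1→C gives 8>4; P2→P gives 8>2]
(A,R): not NE [P2→P gives 8>7]
(A,S): not NE [P1→D gives 10>0; P2→P gives 8>6]
(B,P): not NE [P1→C gives 6>5; P2→R gives 8>6]
(B,Q): not NE [P1→C gives 8>5; P2→R gives 8>5]
(B,R): not NE [P1→A gives 7>4]
(B,S): not NE [P1→D gives 10>8; P2→R gives 8>3]
(C,P): not NE [P2→S gives 11>8]
(C,Q): not NE [P2→S gives 11>2]
(C,R): not NE [P1→A gives 7>1; P2→S gives 11>3]
(C,S): not NE [P1→D gives 10>8]
(D,P): not NE [P1→C gives 6>0; P2→R gives 6>0]
(D,Q): not NE [P1→C gives 8>0; P2→R gives 6>2]
(D,R): not NE [P1→A gives 7>2]
(D,S): not NE [P2→R gives 6>3]

Equilibria: none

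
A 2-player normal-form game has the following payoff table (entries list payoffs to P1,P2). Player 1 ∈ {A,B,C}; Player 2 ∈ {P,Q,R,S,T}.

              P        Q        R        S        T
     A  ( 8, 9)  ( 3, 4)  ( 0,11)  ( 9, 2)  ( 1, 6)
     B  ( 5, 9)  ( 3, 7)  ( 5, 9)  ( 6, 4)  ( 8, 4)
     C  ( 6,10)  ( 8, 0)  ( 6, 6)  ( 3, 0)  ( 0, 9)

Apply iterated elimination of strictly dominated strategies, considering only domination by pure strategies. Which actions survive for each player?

P2 drop Q (P beats it: A:9>4 B:9>7 C:10>0)
P2 drop S (P beats it: A:9>2 B:9>4 C:10>0)
P2 drop T (P beats it: A:9>6 B:9>4 C:10>9)
P1 drop B (C beats it: P:6>5 R:6>5)
P1→{A,C} P2→{P,R}

Survivors P1:{A,C} P2:{P,R}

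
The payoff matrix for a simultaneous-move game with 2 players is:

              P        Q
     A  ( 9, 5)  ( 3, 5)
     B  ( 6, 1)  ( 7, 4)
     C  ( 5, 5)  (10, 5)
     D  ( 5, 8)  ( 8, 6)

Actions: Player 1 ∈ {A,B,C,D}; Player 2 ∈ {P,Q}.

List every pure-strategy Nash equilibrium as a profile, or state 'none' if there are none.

(A,P): NE
(A,Q): not NE [P1→C gives 10>3]
(B,P): not NE [P1→A gives 9>6; P2→Q gives 4>1]
(B,Q): not NE [P1→C gives 10>7]
(C,P): not NE [P1→A gives 9>5]
(C,Q): NE
(D,P): not NE [P1→A gives 9>5]
(D,Q): not NE [P1→C gives 10>8; P2→P gives 8>6]

NE set: (A,P), (C,Q)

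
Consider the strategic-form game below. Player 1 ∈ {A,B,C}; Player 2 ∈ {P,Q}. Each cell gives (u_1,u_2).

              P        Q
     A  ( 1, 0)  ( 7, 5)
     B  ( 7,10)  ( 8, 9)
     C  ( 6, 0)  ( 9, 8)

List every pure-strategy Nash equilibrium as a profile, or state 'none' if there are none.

NE set: (B,P), (C,Q)

(A,P): not NE [P1→B gives 7>1; P2→Q gives 5>0]
(A,Q): not NE [P1→C gives 9>7]
(B,P): NE
(B,Q): not NE [P1→C gives 9>8; P2→P gives 10>9]
(C,P): not NE [P1→B gives 7>6; P2→Q gives 8>0]
(C,Q): NE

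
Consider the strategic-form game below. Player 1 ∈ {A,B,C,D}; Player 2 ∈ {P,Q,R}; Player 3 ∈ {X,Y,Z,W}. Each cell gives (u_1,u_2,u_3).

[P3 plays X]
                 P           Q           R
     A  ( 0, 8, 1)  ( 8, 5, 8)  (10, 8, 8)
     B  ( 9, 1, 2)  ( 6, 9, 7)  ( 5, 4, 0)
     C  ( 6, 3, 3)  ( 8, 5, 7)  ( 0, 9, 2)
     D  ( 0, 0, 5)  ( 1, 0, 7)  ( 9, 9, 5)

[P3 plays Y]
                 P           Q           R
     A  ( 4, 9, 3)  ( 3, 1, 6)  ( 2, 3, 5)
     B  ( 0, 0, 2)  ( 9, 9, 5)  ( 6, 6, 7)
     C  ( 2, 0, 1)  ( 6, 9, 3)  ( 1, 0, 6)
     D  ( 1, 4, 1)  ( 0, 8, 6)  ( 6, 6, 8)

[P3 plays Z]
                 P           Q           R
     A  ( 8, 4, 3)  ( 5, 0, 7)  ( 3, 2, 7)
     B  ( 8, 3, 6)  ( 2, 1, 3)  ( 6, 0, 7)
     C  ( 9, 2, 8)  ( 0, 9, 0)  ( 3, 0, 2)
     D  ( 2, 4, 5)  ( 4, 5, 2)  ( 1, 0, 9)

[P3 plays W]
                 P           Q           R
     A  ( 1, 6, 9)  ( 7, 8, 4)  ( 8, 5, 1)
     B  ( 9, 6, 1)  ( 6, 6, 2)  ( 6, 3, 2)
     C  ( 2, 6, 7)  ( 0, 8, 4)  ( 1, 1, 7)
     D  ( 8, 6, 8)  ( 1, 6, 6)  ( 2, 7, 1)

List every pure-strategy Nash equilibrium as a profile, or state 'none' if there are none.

NE set: (A,R,X)

(A,P,X): not NE [P1→B gives 9>0; P3→W gives 9>1]
(A,P,Y): not NE [P3→W gives 9>3]
(A,P,Z): not NE [P1→C gives 9>8; P3→W gives 9>3]
(A,P,W): not NE [P1→B gives 9>1; P2→Q gives 8>6]
(A,Q,X): not NE [P2→R gives 8>5]
(A,Q,Y): not NE [P1→B gives 9>3; P2→P gives 9>1; P3→X gives 8>6]
(A,Q,Z): not NE [P2→P gives 4>0; P3→X gives 8>7]
(A,Q,W): not NE [P3→X gives 8>4]
(A,R,X): NE
(A,R,Y): not NE [P1→D gives 6>2; P2→P gives 9>3; P3→X gives 8>5]
(A,R,Z): not NE [P1→B gives 6>3; P2→P gives 4>2; P3→X gives 8>7]
(A,R,W): not NE [P2→Q gives 8>5; P3→X gives 8>1]
(B,P,X): not NE [P2→Q gives 9>1; P3→Z gives 6>2]
(B,P,Y): not NE [P1→A gives 4>0; P2→Q gives 9>0; P3→Z gives 6>2]
(B,P,Z): not NE [P1→C gives 9>8]
(B,P,W): not NE [P3→Z gives 6>1]
(B,Q,X): not NE [P1→C gives 8>6]
(B,Q,Y): not NE [P3→X gives 7>5]
(B,Q,Z): not NE [P1→A gives 5>2; P2→P gives 3>1; P3→X gives 7>3]
(B,Q,W): not NE [P1→A gives 7>6; P3→X gives 7>2]
(B,R,X): not NE [P1→A gives 10>5; P2→Q gives 9>4; P3→Z gives 7>0]
(B,R,Y): not NE [P2→Q gives 9>6]
(B,R,Z): not NE [P2→P gives 3>0]
(B,R,W): not NE [P1→A gives 8>6; P2→Q gives 6>3; P3→Z gives 7>2]
(C,P,X): not NE [P1→B gives 9>6; P2→R gives 9>3; P3→Z gives 8>3]
(C,P,Y): not NE [P1→A gives 4>2; P2→Q gives 9>0; P3→Z gives 8>1]
(C,P,Z): not NE [P2→Q gives 9>2]
(C,P,W): not NE [P1→B gives 9>2; P2→Q gives 8>6; P3→Z gives 8>7]
(C,Q,X): not NE [P2→R gives 9>5]
(C,Q,Y): not NE [P1→B gives 9>6; P3→X gives 7>3]
(C,Q,Z): not NE [P1→A gives 5>0; P3→X gives 7>0]
(C,Q,W): not NE [P1→A gives 7>0; P3→X gives 7>4]
(C,R,X): not NE [P1→A gives 10>0; P3→W gives 7>2]
(C,R,Y): not NE [P1→D gives 6>1; P2→Q gives 9>0; P3→W gives 7>6]
(C,R,Z): not NE [P1→B gives 6>3; P2→Q gives 9>0; P3→W gives 7>2]
(C,R,W): not NE [P1→A gives 8>1; P2→Q gives 8>1]
(D,P,X): not NE [P1→B gives 9>0; P2→R gives 9>0; P3→W gives 8>5]
(D,P,Y): not NE [P1→A gives 4>1; P2→Q gives 8>4; P3→W gives 8>1]
(D,P,Z): not NE [P1→C gives 9>2; P2→Q gives 5>4; P3→W gives 8>5]
(D,P,W): not NE [P1→B gives 9>8; P2→R gives 7>6]
(D,Q,X): not NE [P1→C gives 8>1; P2→R gives 9>0]
(D,Q,Y): not NE [P1→B gives 9>0; P3→X gives 7>6]
(D,Q,Z): not NE [P1→A gives 5>4; P3→X gives 7>2]
(D,Q,W): not NE [P1→A gives 7>1; P2→R gives 7>6; P3→X gives 7>6]
(D,R,X): not NE [P1→A gives 10>9; P3→Z gives 9>5]
(D,R,Y): not NE [P2→Q gives 8>6; P3→Z gives 9>8]
(D,R,Z): not NE [P1→B gives 6>1; P2→Q gives 5>0]
(D,R,W): not NE [P1→A gives 8>2; P3→Z gives 9>1]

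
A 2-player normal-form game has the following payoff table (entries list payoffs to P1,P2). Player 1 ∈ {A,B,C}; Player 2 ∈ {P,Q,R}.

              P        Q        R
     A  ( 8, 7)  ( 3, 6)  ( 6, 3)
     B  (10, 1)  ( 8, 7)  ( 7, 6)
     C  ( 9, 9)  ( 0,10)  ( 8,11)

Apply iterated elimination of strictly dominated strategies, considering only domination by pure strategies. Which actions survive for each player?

Survivors P1:{B,C} P2:{Q,R}

P1 drop A (B beats it: P:10>8 Q:8>3 R:7>6)
P2 drop P (Q beats it: B:7>1 C:10>9)
P1→{B,C} P2→{Q,R}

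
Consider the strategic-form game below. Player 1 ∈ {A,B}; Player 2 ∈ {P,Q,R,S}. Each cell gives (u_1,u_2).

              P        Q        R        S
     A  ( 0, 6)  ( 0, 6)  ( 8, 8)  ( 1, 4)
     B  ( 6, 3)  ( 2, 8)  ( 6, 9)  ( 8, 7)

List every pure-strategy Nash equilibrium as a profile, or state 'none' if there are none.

Nash profiles: (A,R)

(A,P): not NE [P1→B gives 6>0; P2→R gives 8>6]
(A,Q): not NE [P1→B gives 2>0; P2→R gives 8>6]
(A,R): NE
(A,S): not NE [P1→B gives 8>1; P2→R gives 8>4]
(B,P): not NE [P2→R gives 9>3]
(B,Q): not NE [P2→R gives 9>8]
(B,R): not NE [P1→A gives 8>6]
(B,S): not NE [P2→R gives 9>7]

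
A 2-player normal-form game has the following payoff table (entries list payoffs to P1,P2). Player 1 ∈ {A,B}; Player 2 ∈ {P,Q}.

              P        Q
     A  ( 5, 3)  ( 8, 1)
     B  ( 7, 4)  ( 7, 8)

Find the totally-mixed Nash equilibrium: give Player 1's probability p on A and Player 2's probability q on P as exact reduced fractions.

P1 mixes 2/3 on A; P2 mixes 1/3 on P

P1 indiff ⇒ q·5+(1-q)·8 = q·7+(1-q)·7 ⇒ q(-2) = (1-q)(-1) ⇒ q = 1/3
P2 indiff ⇒ p·3+(1-p)·4 = p·1+(1-p)·8 ⇒ p(2) = (1-p)(4) ⇒ p = 2/3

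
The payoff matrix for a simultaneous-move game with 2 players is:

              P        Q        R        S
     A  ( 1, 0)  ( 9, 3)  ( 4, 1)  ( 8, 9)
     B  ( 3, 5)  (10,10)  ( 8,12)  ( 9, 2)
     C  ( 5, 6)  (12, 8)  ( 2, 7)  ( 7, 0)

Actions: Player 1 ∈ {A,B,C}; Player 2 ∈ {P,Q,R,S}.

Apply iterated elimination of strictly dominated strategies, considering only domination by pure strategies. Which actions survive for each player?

P1 drop A (B beats it: P:3>1 Q:10>9 R:8>4 S:9>8)
P2 drop P (Q beats it: B:10>5 C:8>6)
P2 drop S (Q beats it: B:10>2 C:8>0)
P1→{B,C} P2→{Q,R}

IESDS → P1:{B,C} P2:{Q,R}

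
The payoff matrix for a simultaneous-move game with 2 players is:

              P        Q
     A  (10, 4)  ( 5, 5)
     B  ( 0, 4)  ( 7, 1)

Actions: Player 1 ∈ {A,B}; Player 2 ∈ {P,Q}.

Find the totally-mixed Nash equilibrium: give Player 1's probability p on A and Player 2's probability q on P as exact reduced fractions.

P1 indiff ⇒ q·10+(1-q)·5 = q·0+(1-q)·7 ⇒ q(10) = (1-q)(2) ⇒ q = 1/6
P2 indiff ⇒ p·4+(1-p)·4 = p·5+(1-p)·1 ⇒ p(-1) = (1-p)(-3) ⇒ p = 3/4

(p,q) = (3/4, 1/6)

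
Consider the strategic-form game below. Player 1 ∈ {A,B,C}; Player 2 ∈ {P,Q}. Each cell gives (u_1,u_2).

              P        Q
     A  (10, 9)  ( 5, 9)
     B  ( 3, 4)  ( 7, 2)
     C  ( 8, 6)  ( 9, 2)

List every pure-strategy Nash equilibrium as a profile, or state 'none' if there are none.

(A,P): NE
(A,Q): not NE [P1→C gives 9>5]
(B,P): not NE [P1→A gives 10>3]
(B,Q): not NE [P1→C gives 9>7; P2→P gives 4>2]
(C,P): not NE [P1→A gives 10>8]
(C,Q): not NE [P2→P gives 6>2]

NE set: (A,P)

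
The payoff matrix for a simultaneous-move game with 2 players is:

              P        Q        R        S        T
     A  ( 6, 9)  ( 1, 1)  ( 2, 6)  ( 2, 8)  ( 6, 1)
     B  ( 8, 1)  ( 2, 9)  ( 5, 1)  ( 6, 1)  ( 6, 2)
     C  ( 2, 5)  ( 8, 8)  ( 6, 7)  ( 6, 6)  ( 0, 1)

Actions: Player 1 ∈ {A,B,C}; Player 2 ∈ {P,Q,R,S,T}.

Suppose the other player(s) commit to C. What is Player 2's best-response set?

u_2(P vs C) = 5
u_2(Q vs C) = 8
u_2(R vs C) = 7
u_2(S vs C) = 6
u_2(T vs C) = 1
max payoff 8 at {Q}

argmax u_2 = {Q}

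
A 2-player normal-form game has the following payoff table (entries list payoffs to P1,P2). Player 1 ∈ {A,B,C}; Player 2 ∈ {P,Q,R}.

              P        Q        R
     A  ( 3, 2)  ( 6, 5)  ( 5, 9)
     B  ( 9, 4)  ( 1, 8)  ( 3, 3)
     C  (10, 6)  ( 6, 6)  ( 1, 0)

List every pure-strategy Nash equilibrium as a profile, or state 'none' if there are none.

NE set: (A,R), (C,P), (C,Q)

(A,P): not NE [P1→C gives 10>3; P2→R gives 9>2]
(A,Q): not NE [P2→R gives 9>5]
(A,R): NE
(B,P): not NE [P1→C gives 10>9; P2→Q gives 8>4]
(B,Q): not NE [P1→C gives 6>1]
(B,R): not NE [P1→A gives 5>3; P2→Q gives 8>3]
(C,P): NE
(C,Q): NE
(C,R): not NE [P1→A gives 5>1; P2→Q gives 6>0]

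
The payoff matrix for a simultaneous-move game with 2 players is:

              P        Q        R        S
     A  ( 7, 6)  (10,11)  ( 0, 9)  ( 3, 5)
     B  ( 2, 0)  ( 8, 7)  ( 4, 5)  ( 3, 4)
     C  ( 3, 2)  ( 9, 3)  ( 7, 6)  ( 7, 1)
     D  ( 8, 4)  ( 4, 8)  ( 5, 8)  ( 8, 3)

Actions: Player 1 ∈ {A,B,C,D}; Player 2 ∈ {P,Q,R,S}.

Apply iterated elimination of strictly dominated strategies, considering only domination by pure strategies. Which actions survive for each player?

Remaining: P1:{A,C} P2:{Q,R}

P1 drop B (C beats it: P:3>2 Q:9>8 R:7>4 S:7>3)
P2 drop P (Q beats it: A:11>6 C:3>2 D:8>4)
P2 drop S (Q beats it: A:11>5 C:3>1 D:8>3)
P1 drop D (C beats it: Q:9>4 R:7>5)
P1→{A,C} P2→{Q,R}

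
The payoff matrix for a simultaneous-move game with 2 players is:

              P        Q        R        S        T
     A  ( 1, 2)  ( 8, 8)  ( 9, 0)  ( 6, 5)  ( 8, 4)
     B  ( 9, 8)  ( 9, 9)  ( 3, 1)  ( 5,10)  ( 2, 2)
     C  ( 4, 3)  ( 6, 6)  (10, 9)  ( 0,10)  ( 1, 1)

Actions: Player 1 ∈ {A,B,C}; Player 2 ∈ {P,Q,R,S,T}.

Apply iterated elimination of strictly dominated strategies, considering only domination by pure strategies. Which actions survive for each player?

Remaining: P1:{A,B} P2:{Q,S}

P2 drop P (Q beats it: A:8>2 B:9>8 C:6>3)
P2 drop R (S beats it: A:5>0 B:10>1 C:10>9)
P1 drop C (A beats it: Q:8>6 S:6>0 T:8>1)
P2 drop T (Q beats it: A:8>4 B:9>2)
P1→{A,B} P2→{Q,S}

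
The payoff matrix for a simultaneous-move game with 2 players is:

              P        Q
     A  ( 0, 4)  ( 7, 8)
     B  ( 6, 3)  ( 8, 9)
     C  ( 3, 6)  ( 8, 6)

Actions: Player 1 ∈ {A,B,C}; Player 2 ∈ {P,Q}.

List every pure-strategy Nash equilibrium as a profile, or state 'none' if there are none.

PSNE = {(B,Q), (C,Q)}

(A,P): not NE [P1→B gives 6>0; P2→Q gives 8>4]
(A,Q): not NE [P1→C gives 8>7]
(B,P): not NE [P2→Q gives 9>3]
(B,Q): NE
(C,P): not NE [P1→B gives 6>3]
(C,Q): NE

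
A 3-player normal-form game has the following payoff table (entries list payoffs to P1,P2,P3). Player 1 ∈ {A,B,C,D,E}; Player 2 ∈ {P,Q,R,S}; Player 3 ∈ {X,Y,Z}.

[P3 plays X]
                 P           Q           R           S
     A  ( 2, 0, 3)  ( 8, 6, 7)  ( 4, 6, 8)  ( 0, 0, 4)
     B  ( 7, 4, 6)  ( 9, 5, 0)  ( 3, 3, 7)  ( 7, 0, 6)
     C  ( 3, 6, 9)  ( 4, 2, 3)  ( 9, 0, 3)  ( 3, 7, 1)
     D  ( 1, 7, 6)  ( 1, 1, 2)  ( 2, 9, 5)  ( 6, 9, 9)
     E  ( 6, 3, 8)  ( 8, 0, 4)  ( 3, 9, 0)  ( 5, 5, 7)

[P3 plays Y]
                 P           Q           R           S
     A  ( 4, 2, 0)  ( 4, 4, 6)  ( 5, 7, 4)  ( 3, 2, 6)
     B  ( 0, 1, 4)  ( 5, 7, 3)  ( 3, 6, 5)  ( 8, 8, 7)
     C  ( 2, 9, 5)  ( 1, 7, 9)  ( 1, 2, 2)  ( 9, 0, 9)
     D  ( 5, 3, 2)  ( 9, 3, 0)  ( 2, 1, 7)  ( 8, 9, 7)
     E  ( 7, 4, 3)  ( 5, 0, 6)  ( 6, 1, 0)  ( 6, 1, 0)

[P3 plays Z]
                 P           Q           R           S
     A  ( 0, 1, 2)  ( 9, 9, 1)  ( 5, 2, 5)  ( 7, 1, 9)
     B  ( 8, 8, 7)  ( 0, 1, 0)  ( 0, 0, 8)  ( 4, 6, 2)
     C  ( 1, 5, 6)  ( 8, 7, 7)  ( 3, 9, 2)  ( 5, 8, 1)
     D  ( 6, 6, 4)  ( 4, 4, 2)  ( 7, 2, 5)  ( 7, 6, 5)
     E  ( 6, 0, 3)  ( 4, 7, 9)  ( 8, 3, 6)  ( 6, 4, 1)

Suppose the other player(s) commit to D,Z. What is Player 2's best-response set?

argmax u_2 = {P,S}

u_2(P vs D,Z) = 6
u_2(Q vs D,Z) = 4
u_2(R vs D,Z) = 2
u_2(S vs D,Z) = 6
max payoff 6 at {P,S}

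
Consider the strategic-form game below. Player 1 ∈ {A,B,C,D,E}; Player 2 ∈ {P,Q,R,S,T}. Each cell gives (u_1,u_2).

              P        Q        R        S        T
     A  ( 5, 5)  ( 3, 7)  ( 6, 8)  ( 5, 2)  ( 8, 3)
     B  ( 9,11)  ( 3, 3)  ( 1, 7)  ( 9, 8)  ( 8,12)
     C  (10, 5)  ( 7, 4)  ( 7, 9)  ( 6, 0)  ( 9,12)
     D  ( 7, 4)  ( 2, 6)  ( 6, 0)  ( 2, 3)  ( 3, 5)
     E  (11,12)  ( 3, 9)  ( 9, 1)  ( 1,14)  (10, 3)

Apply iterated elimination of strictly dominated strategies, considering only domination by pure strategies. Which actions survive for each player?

P1 drop A (C beats it: P:10>5 Q:7>3 R:7>6 S:6>5 T:9>8)
P1 drop D (C beats it: P:10>7 Q:7>2 R:7>6 S:6>2 T:9>3)
P2 drop Q (P beats it: B:11>3 C:5>4 E:12>9)
P2 drop R (T beats it: B:12>7 C:12>9 E:3>1)
P1→{B,C,E} P2→{P,S,T}

Survivors P1:{B,C,E} P2:{P,S,T}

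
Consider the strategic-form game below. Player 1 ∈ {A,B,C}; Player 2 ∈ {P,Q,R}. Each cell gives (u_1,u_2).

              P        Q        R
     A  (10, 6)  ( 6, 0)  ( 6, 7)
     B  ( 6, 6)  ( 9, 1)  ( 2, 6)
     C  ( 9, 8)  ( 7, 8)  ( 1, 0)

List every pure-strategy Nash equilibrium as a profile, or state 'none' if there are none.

NE set: (A,R)

(A,P): not NE [P2→R gives 7>6]
(A,Q): not NE [P1→B gives 9>6; P2→R gives 7>0]
(A,R): NE
(B,P): not NE [P1→A gives 10>6]
(B,Q): not NE [P2→R gives 6>1]
(B,R): not NE [P1→A gives 6>2]
(C,P): not NE [P1→A gives 10>9]
(C,Q): not NE [P1→B gives 9>7]
(C,R): not NE [P1→A gives 6>1; P2→Q gives 8>0]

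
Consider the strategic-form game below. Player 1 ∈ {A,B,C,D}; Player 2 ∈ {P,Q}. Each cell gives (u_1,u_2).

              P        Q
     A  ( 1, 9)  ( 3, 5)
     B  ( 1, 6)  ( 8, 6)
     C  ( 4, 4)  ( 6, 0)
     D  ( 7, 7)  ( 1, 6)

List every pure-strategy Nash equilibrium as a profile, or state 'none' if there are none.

(A,P): not NE [P1→D gives 7>1]
(A,Q): not NE [P1→B gives 8>3; P2→P gives 9>5]
(B,P): not NE [P1→D gives 7>1]
(B,Q): NE
(C,P): not NE [P1→D gives 7>4]
(C,Q): not NE [P1→B gives 8>6; P2→P gives 4>0]
(D,P): NE
(D,Q): not NE [P1→B gives 8>1; P2→P gives 7>6]

PSNE = {(B,Q), (D,P)}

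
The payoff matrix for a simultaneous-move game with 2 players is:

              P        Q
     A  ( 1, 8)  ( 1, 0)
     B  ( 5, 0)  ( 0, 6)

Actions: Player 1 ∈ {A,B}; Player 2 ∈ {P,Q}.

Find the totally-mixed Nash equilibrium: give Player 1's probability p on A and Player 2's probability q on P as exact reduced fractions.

P1 indiff ⇒ q·1+(1-q)·1 = q·5+(1-q)·0 ⇒ q(-4) = (1-q)(-1) ⇒ q = 1/5
P2 indiff ⇒ p·8+(1-p)·0 = p·0+(1-p)·6 ⇒ p(8) = (1-p)(6) ⇒ p = 3/7

p=3/7, q=1/5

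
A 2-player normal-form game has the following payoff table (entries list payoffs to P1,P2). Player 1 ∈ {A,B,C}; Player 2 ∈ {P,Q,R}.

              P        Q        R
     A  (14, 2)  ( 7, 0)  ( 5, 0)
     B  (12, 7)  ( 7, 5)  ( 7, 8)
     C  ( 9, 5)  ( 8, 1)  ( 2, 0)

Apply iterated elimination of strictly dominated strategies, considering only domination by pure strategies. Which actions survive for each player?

P2 drop Q (P beats it: A:2>0 B:7>5 C:5>1)
P1 drop C (A beats it: P:14>9 R:5>2)
P1→{A,B} P2→{P,R}

IESDS → P1:{A,B} P2:{P,R}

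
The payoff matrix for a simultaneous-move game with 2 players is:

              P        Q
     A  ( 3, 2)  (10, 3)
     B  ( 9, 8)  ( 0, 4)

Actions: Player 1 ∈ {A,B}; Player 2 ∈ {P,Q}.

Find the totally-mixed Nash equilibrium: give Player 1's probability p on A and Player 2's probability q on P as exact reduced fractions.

P1 mixes 4/5 on A; P2 mixes 5/8 on P

P1 indiff ⇒ q·3+(1-q)·10 = q·9+(1-q)·0 ⇒ q(-6) = (1-q)(-10) ⇒ q = 5/8
P2 indiff ⇒ p·2+(1-p)·8 = p·3+(1-p)·4 ⇒ p(-1) = (1-p)(-4) ⇒ p = 4/5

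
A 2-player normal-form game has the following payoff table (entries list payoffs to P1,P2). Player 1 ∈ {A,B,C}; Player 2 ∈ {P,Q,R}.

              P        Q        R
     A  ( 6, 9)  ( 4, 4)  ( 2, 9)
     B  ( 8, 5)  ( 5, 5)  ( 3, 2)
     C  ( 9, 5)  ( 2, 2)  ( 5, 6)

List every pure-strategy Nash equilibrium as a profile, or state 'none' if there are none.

PSNE = {(B,Q), (C,R)}

(A,P): not NE [P1→C gives 9>6]
(A,Q): not NE [P1→B gives 5>4; P2→R gives 9>4]
(A,R): not NE [P1→C gives 5>2]
(B,P): not NE [P1→C gives 9>8]
(B,Q): NE
(B,R): not NE [P1→C gives 5>3; P2→Q gives 5>2]
(C,P): not NE [P2→R gives 6>5]
(C,Q): not NE [P1→B gives 5>2; P2→R gives 6>2]
(C,R): NE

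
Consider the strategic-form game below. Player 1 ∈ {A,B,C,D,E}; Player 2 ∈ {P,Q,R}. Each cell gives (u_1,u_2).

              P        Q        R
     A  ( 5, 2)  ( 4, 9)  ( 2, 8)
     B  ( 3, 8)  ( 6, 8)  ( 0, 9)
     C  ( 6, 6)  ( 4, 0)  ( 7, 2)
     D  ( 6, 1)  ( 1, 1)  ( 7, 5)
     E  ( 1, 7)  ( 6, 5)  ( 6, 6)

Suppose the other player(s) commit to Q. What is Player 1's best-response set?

argmax u_1 = {B,E}

u_1(A vs Q) = 4
u_1(B vs Q) = 6
u_1(C vs Q) = 4
u_1(D vs Q) = 1
u_1(E vs Q) = 6
max payoff 6 at {B,E}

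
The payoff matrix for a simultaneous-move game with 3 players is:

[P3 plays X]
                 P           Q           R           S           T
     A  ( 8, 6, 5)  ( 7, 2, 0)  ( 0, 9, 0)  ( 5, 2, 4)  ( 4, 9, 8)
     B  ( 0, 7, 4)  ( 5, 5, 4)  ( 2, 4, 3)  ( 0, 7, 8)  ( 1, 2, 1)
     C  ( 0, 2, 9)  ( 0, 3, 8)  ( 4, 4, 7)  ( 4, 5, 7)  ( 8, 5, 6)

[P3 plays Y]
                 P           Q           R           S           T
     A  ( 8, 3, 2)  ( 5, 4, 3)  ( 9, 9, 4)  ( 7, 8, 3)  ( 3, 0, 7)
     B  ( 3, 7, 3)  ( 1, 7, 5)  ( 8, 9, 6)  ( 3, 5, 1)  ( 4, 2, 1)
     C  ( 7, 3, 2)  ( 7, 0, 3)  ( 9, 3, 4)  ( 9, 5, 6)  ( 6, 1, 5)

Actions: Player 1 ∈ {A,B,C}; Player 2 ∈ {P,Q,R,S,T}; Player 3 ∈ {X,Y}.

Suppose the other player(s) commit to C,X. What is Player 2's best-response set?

argmax u_2 = {S,T}

u_2(P vs C,X) = 2
u_2(Q vs C,X) = 3
u_2(R vs C,X) = 4
u_2(S vs C,X) = 5
u_2(T vs C,X) = 5
max payoff 5 at {S,T}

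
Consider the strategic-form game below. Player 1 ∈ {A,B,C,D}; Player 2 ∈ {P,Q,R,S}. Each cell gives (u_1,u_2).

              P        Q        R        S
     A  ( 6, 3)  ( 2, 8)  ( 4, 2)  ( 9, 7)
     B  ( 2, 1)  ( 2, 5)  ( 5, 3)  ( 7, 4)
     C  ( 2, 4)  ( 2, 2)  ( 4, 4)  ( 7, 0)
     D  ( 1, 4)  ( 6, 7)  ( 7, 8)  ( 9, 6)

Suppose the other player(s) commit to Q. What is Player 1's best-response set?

u_1(A vs Q) = 2
u_1(B vs Q) = 2
u_1(C vs Q) = 2
u_1(D vs Q) = 6
max payoff 6 at {D}

argmax u_1 = {D}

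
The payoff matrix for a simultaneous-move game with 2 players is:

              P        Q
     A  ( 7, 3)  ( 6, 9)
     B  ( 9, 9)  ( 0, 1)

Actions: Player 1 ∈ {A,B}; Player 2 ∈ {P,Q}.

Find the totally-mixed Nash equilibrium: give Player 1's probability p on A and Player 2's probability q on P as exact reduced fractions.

P1 indiff ⇒ q·7+(1-q)·6 = q·9+(1-q)·0 ⇒ q(-2) = (1-q)(-6) ⇒ q = 3/4
P2 indiff ⇒ p·3+(1-p)·9 = p·9+(1-p)·1 ⇒ p(-6) = (1-p)(-8) ⇒ p = 4/7

P1 mixes 4/7 on A; P2 mixes 3/4 on P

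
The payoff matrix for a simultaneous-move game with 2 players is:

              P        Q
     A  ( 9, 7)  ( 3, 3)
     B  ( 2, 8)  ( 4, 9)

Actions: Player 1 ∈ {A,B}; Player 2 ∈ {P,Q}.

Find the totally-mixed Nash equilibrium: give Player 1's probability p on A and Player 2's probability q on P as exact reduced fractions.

p=1/5, q=1/8

P1 indiff ⇒ q·9+(1-q)·3 = q·2+(1-q)·4 ⇒ q(7) = (1-q)(1) ⇒ q = 1/8
P2 indiff ⇒ p·7+(1-p)·8 = p·3+(1-p)·9 ⇒ p(4) = (1-p)(1) ⇒ p = 1/5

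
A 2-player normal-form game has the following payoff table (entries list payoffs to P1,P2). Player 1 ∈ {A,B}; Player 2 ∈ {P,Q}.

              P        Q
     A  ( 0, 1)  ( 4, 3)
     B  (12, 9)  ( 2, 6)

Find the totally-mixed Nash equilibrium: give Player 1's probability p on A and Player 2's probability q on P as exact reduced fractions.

P1 indiff ⇒ q·0+(1-q)·4 = q·12+(1-q)·2 ⇒ q(-12) = (1-q)(-2) ⇒ q = 1/7
P2 indiff ⇒ p·1+(1-p)·9 = p·3+(1-p)·6 ⇒ p(-2) = (1-p)(-3) ⇒ p = 3/5

P1 mixes 3/5 on A; P2 mixes 1/7 on P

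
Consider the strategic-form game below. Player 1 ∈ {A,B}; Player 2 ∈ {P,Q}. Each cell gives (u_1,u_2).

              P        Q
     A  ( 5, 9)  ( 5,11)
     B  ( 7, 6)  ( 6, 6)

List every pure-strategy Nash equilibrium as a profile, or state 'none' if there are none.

(A,P): not NE [P1→B gives 7>5; P2→Q gives 11>9]
(A,Q): not NE [P1→B gives 6>5]
(B,P): NE
(B,Q): NE

Nash profiles: (B,P), (B,Q)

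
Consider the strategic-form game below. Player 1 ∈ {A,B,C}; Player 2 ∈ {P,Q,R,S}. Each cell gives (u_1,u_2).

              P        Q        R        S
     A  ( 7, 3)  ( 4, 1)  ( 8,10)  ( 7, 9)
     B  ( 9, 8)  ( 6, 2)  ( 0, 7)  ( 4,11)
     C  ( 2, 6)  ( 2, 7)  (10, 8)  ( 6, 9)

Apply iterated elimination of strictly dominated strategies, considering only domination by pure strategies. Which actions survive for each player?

P2 drop P (S beats it: A:9>3 B:11>8 C:9>6)
P2 drop Q (R beats it: A:10>1 B:7>2 C:8>7)
P1 drop B (A beats it: R:8>0 S:7>4)
P1→{A,C} P2→{R,S}

Survivors P1:{A,C} P2:{R,S}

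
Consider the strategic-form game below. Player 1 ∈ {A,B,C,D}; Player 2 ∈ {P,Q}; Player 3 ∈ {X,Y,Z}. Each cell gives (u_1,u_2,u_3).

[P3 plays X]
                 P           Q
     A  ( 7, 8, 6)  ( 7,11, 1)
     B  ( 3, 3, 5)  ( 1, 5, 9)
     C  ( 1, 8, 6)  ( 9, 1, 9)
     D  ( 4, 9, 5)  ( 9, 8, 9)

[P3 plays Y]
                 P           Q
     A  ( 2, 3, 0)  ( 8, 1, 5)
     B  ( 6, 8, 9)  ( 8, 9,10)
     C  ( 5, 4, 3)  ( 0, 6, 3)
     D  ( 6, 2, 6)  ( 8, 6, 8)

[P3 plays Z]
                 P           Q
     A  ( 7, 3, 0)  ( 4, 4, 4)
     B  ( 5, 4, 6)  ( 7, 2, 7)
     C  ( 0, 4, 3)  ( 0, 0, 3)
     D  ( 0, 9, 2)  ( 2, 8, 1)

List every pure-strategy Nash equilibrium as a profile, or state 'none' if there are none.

(A,P,X): not NE [P2→Q gives 11>8]
(A,P,Y): not NE [P1→D gives 6>2; P3→X gives 6>0]
(A,P,Z): not NE [P2→Q gives 4>3; P3→X gives 6>0]
(A,Q,X): not NE [P1→D gives 9>7; P3→Y gives 5>1]
(A,Q,Y): not NE [P2→P gives 3>1]
(A,Q,Z): not NE [P1→B gives 7>4; P3→Y gives 5>4]
(B,P,X): not NE [P1→A gives 7>3; P2→Q gives 5>3; P3→Y gives 9>5]
(B,P,Y): not NE [P2→Q gives 9>8]
(B,P,Z): not NE [P1→A gives 7>5; P3→Y gives 9>6]
(B,Q,X): not NE [P1→D gives 9>1; P3→Y gives 10>9]
(B,Q,Y): NE
(B,Q,Z): not NE [P2→P gives 4>2; P3→Y gives 10>7]
(C,P,X): not NE [P1→A gives 7>1]
(C,P,Y): not NE [P1→D gives 6>5; P2→Q gives 6>4; P3→X gives 6>3]
(C,P,Z): not NE [P1→A gives 7>0; P3→X gives 6>3]
(C,Q,X): not NE [P2→P gives 8>1]
(C,Q,Y): not NE [P1→D gives 8>0; P3→X gives 9>3]
(C,Q,Z): not NE [P1→B gives 7>0; P2→P gives 4>0; P3→X gives 9>3]
(D,P,X): not NE [P1→A gives 7>4; P3→Y gives 6>5]
(D,P,Y): not NE [P2→Q gives 6>2]
(D,P,Z): not NE [P1→A gives 7>0; P3→Y gives 6>2]
(D,Q,X): not NE [P2→P gives 9>8]
(D,Q,Y): not NE [P3→X gives 9>8]
(D,Q,Z): not NE [P1→B gives 7>2; P2→P gives 9>8; P3→X gives 9>1]

PSNE = {(B,Q,Y)}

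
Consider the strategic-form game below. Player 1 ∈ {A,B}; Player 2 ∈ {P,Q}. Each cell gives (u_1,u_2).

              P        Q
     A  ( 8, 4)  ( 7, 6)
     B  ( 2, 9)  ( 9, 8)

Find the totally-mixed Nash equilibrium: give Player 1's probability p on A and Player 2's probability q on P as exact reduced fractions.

P1 indiff ⇒ q·8+(1-q)·7 = q·2+(1-q)·9 ⇒ q(6) = (1-q)(2) ⇒ q = 1/4
P2 indiff ⇒ p·4+(1-p)·9 = p·6+(1-p)·8 ⇒ p(-2) = (1-p)(-1) ⇒ p = 1/3

P1 mixes 1/3 on A; P2 mixes 1/4 on P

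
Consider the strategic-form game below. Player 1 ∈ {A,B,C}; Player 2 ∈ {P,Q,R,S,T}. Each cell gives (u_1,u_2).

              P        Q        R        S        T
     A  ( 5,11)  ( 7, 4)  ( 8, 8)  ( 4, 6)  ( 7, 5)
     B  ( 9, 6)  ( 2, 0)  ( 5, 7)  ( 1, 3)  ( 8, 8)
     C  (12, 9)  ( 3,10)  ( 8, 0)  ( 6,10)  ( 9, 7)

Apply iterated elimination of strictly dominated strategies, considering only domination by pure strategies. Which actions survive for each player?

Remaining: P1:{A,C} P2:{P,Q,S}

P1 drop B (C beats it: P:12>9 Q:3>2 R:8>5 S:6>1 T:9>8)
P2 drop R (P beats it: A:11>8 C:9>0)
P2 drop T (P beats it: A:11>5 C:9>7)
P1→{A,C} P2→{P,Q,S}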